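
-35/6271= - 1 + 6236/6271 = -0.01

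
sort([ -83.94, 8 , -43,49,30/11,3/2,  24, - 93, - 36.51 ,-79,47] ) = [ - 93,- 83.94, - 79, - 43,  -  36.51,3/2, 30/11,8, 24,47,49]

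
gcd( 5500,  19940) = 20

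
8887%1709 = 342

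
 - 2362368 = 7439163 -9801531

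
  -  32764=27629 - 60393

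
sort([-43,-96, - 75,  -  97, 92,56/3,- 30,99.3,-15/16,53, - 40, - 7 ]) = [ - 97, -96, - 75, - 43, - 40 , - 30, - 7, - 15/16, 56/3,53 , 92, 99.3 ] 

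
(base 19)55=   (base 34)2w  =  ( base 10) 100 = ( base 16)64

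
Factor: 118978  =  2^1*19^1*31^1*101^1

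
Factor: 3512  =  2^3 *439^1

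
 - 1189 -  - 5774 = 4585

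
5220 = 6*870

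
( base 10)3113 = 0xC29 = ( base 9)4238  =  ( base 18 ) 9AH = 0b110000101001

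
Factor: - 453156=-2^2*3^1*11^1*3433^1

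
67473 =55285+12188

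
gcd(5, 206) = 1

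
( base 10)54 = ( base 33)1L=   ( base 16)36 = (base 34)1K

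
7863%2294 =981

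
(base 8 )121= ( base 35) 2B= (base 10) 81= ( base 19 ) 45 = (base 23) 3C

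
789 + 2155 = 2944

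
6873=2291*3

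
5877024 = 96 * 61219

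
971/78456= 971/78456 =0.01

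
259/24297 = 37/3471 =0.01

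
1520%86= 58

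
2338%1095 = 148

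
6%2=0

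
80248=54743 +25505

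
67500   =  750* 90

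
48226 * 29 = 1398554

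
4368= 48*91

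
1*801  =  801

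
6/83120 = 3/41560 =0.00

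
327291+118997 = 446288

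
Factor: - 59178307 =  - 3347^1 *17681^1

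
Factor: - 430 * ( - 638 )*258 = 70779720= 2^3*3^1*5^1*11^1*29^1*43^2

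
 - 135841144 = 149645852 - 285486996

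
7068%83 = 13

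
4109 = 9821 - 5712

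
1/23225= 1/23225 =0.00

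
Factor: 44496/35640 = 206/165 = 2^1 * 3^( - 1) * 5^( - 1 )*11^ (  -  1 )*103^1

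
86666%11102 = 8952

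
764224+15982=780206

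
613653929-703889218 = -90235289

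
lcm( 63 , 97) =6111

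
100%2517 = 100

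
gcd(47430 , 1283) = 1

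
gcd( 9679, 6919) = 1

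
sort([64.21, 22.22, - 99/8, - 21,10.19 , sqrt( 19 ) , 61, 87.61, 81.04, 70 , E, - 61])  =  [ - 61, - 21,-99/8,E,sqrt(19 ), 10.19  ,  22.22, 61,64.21,70, 81.04,87.61 ] 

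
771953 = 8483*91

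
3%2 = 1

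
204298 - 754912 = -550614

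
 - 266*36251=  - 9642766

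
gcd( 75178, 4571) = 1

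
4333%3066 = 1267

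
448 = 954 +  - 506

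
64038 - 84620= - 20582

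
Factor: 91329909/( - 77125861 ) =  - 3^1*11^1 * 31^(  -  1) * 2487931^( - 1) * 2767573^1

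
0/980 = 0 =0.00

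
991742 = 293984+697758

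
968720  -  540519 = 428201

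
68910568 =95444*722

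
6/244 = 3/122=0.02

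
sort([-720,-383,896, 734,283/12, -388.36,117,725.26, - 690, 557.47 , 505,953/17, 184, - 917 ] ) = [-917, - 720, - 690 ,-388.36, - 383,  283/12  ,  953/17, 117, 184,505, 557.47,725.26, 734, 896 ] 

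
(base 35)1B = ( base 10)46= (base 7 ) 64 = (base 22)22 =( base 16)2e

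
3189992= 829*3848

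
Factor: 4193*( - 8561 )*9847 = -7^2*43^1*229^1* 599^1 *1223^1 = - 353470600231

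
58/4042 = 29/2021 = 0.01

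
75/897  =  25/299 = 0.08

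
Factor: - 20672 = -2^6*17^1*19^1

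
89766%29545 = 1131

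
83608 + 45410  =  129018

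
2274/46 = 49 + 10/23= 49.43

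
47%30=17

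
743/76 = 9 + 59/76 = 9.78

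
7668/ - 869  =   - 9 + 153/869 = - 8.82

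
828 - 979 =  - 151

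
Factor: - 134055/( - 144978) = 2^(-1 )*3^3*5^1*73^(-1 ) = 135/146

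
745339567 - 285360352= 459979215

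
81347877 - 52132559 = 29215318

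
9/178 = 9/178 = 0.05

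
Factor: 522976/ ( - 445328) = -2^1*13^( - 1)*59^1*277^1*2141^ ( - 1) = - 32686/27833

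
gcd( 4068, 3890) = 2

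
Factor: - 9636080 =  - 2^4*5^1  *23^1*5237^1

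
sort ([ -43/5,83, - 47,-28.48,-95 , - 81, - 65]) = [-95, - 81, - 65,  -  47, - 28.48,- 43/5,83] 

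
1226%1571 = 1226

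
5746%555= 196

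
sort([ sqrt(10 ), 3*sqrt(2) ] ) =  [ sqrt(10 ),3*sqrt( 2 )]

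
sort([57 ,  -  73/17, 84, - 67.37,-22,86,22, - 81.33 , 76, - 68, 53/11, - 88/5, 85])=[ - 81.33, - 68, - 67.37, - 22 , - 88/5, - 73/17,53/11,22,57,76,84,85,  86 ]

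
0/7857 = 0 = 0.00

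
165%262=165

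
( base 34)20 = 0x44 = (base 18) 3e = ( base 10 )68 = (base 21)35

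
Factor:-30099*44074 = -1326583326 = - 2^1*3^1*79^1*127^1*22037^1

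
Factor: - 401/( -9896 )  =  2^( - 3)*401^1*1237^( - 1 )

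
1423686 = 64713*22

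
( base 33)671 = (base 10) 6766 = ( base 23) CI4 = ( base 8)15156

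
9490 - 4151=5339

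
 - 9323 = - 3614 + -5709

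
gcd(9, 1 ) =1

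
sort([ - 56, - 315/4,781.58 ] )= [ - 315/4, - 56 , 781.58]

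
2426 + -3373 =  -947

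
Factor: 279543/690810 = 93181/230270 =2^ (-1) * 5^(-1)* 11^1 * 43^1*197^1 * 23027^(  -  1)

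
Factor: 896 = 2^7* 7^1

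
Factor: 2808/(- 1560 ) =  - 9/5 = -3^2* 5^(-1 )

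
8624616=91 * 94776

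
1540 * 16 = 24640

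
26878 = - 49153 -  -76031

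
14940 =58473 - 43533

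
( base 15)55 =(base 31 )2I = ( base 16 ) 50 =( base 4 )1100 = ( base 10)80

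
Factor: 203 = 7^1*29^1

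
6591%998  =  603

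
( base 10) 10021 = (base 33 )96M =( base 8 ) 23445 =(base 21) 11f4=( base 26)ELB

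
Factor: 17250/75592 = 8625/37796=2^(-2 )*3^1 * 5^3*11^(-1)*23^1 * 859^( - 1 )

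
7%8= 7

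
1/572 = 1/572 = 0.00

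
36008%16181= 3646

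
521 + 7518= 8039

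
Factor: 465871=7^1*66553^1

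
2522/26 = 97 = 97.00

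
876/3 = 292 = 292.00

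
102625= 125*821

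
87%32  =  23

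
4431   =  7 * 633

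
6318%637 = 585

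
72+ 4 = 76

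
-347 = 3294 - 3641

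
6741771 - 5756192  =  985579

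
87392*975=85207200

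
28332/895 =28332/895 = 31.66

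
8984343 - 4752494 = 4231849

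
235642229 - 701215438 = - 465573209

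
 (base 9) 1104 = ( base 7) 2242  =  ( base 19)24G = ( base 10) 814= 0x32e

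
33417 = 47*711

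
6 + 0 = 6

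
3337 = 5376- 2039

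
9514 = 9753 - 239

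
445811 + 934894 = 1380705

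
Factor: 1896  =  2^3 *3^1*79^1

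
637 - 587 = 50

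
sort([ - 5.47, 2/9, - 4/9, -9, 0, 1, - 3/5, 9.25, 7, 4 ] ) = [ - 9,-5.47,- 3/5, - 4/9, 0, 2/9, 1,4, 7, 9.25 ] 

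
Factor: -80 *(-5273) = 421840  =  2^4* 5^1 * 5273^1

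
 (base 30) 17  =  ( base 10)37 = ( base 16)25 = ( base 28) 19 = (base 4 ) 211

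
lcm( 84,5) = 420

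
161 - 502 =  - 341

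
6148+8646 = 14794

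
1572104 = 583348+988756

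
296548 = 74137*4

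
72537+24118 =96655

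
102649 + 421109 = 523758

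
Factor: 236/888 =59/222 =2^ (-1) * 3^( - 1 )*  37^( - 1 )*59^1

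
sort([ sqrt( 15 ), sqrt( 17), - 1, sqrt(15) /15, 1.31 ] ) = [-1 , sqrt( 15) /15, 1.31, sqrt (15),sqrt(17)] 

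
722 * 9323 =6731206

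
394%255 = 139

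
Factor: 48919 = 13^1*53^1*71^1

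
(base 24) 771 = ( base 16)1069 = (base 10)4201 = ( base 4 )1001221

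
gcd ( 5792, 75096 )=8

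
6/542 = 3/271 = 0.01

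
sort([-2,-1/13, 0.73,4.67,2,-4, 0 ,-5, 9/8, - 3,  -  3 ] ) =[ - 5,  -  4, - 3 , - 3, - 2 ,  -  1/13,0,  0.73,9/8,2,4.67]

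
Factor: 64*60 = 2^8*3^1* 5^1= 3840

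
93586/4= 46793/2= 23396.50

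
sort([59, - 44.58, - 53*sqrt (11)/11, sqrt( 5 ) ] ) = [- 44.58,  -  53* sqrt(11 )/11 , sqrt( 5),59 ] 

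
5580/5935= 1116/1187 = 0.94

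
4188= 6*698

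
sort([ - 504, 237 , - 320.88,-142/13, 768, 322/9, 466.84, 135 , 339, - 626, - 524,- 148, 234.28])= [ - 626 , - 524 ,  -  504,-320.88, -148, - 142/13,322/9, 135,234.28,237, 339, 466.84,768]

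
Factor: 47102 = 2^1*11^1*2141^1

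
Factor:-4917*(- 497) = 2443749 = 3^1*7^1*11^1*71^1 *149^1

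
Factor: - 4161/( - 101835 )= 19/465 = 3^(-1)*5^( - 1 )*19^1 * 31^(-1 )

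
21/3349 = 21/3349 = 0.01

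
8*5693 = 45544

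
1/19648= 1/19648=0.00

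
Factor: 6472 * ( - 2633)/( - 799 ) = 17040776/799  =  2^3*17^(  -  1 )*47^( - 1 )*809^1*2633^1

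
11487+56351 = 67838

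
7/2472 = 7/2472 =0.00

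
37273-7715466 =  - 7678193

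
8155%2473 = 736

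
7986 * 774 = 6181164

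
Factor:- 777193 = -23^1 * 33791^1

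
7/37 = 7/37 = 0.19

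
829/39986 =829/39986 = 0.02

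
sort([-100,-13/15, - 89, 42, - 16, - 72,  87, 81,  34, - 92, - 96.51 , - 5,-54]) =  [ - 100 , - 96.51,-92, - 89, - 72,-54, - 16, - 5, - 13/15,34,42,81, 87] 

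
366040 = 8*45755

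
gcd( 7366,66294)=7366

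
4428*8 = 35424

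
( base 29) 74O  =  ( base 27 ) 876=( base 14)22A7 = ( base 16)178b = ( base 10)6027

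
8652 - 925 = 7727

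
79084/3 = 79084/3= 26361.33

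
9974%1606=338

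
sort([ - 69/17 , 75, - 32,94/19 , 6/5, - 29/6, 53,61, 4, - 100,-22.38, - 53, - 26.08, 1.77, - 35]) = [ -100, - 53,-35, - 32, - 26.08, - 22.38, - 29/6, - 69/17, 6/5,1.77,4, 94/19, 53,61, 75]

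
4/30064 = 1/7516 = 0.00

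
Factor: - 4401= -3^3 * 163^1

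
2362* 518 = 1223516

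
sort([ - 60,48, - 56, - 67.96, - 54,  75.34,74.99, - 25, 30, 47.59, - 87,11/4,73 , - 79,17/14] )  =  [ - 87,-79, - 67.96, - 60,-56 , - 54 , - 25,17/14, 11/4,30,47.59,48,73, 74.99,75.34 ] 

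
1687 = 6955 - 5268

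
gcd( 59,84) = 1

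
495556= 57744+437812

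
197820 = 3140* 63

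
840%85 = 75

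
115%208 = 115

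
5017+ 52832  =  57849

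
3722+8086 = 11808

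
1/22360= 1/22360= 0.00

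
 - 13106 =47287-60393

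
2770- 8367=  - 5597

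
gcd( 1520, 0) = 1520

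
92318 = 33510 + 58808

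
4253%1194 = 671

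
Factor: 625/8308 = 2^(  -  2 )*5^4* 31^( - 1 ) * 67^(-1 )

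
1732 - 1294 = 438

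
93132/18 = 5174 = 5174.00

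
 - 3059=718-3777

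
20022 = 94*213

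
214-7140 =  -6926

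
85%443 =85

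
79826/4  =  39913/2=19956.50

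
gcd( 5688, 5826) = 6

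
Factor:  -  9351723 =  - 3^1*3117241^1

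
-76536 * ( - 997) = 76306392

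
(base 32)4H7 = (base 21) ab6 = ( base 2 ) 1001000100111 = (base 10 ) 4647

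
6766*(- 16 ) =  - 108256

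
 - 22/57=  - 22/57 = - 0.39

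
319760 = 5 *63952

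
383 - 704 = -321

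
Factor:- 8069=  - 8069^1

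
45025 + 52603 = 97628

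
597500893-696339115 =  - 98838222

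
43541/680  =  43541/680 = 64.03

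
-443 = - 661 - -218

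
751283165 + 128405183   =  879688348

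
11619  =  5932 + 5687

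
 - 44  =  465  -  509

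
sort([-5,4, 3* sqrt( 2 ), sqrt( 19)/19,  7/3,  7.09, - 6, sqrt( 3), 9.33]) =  [ - 6, - 5, sqrt( 19)/19,sqrt( 3 ), 7/3,  4,3 * sqrt( 2), 7.09, 9.33] 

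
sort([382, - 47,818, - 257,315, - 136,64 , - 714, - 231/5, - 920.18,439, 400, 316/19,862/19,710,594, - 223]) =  [ - 920.18, - 714, - 257, - 223, - 136, - 47, - 231/5,316/19,862/19, 64, 315,382,400, 439, 594,  710, 818]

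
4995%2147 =701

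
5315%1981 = 1353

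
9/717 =3/239 = 0.01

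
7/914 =7/914  =  0.01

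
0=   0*358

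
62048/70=4432/5 = 886.40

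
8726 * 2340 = 20418840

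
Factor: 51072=2^7*3^1*7^1*19^1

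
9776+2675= 12451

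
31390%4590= 3850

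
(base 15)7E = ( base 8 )167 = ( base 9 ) 142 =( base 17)70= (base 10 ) 119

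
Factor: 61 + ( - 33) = 2^2 *7^1 = 28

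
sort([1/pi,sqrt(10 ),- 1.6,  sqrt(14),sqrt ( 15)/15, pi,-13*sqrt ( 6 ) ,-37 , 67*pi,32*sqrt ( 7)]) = [ - 37,-13* sqrt(6) ,-1.6,sqrt (15 )/15,  1/pi,pi,sqrt( 10 ), sqrt ( 14 ),32 * sqrt( 7 ),67 * pi]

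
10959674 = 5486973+5472701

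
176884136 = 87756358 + 89127778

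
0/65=0 =0.00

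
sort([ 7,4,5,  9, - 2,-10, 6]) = [ - 10,-2,4, 5, 6,7, 9]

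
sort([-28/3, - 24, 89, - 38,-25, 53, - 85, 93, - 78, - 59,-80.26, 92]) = [  -  85  ,  -  80.26, -78 ,-59, -38, - 25, - 24, - 28/3, 53,89, 92, 93]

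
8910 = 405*22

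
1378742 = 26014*53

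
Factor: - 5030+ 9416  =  2^1*3^1 * 17^1*43^1=4386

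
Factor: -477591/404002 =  - 2^(-1)* 3^1*397^1*401^1*202001^(-1)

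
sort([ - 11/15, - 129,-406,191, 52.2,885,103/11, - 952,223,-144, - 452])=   [- 952, - 452, - 406, - 144, - 129, - 11/15,103/11, 52.2,191,223, 885] 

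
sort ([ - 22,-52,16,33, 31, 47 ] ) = [-52 , - 22 , 16,  31, 33,  47]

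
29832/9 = 3314 + 2/3 = 3314.67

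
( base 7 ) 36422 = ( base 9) 13885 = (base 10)9473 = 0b10010100000001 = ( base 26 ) E09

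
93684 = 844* 111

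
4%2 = 0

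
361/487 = 361/487 = 0.74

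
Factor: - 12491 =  - 12491^1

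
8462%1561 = 657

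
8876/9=986 + 2/9 = 986.22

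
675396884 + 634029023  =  1309425907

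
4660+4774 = 9434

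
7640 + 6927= 14567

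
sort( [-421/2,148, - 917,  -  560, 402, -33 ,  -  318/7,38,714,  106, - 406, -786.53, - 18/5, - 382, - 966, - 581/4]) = [ - 966, - 917 ,-786.53 , - 560, - 406, - 382, - 421/2, - 581/4, - 318/7, - 33 , - 18/5, 38, 106,  148,402,714]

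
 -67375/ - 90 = 13475/18=748.61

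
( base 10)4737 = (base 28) 615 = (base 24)859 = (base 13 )2205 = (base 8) 11201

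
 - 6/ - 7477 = 6/7477 = 0.00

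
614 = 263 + 351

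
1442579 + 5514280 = 6956859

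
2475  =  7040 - 4565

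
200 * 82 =16400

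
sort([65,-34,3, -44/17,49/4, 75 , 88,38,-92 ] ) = [ - 92,-34, - 44/17,  3,49/4,  38,65,75,88] 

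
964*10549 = 10169236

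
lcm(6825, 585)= 20475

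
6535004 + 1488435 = 8023439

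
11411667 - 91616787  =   - 80205120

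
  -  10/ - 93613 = 10/93613=   0.00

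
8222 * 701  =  5763622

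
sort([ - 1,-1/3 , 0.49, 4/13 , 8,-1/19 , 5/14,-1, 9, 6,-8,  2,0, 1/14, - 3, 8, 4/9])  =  [  -  8, - 3, -1,-1,  -  1/3, - 1/19, 0,1/14 , 4/13, 5/14, 4/9,0.49, 2, 6,8,8,9]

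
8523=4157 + 4366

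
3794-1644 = 2150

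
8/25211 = 8/25211  =  0.00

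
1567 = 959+608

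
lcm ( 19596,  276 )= 19596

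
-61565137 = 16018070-77583207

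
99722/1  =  99722 = 99722.00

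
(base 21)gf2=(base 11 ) 55a3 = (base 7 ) 30332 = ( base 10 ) 7373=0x1CCD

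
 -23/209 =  - 1 +186/209 = - 0.11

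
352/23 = 352/23 = 15.30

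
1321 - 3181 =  - 1860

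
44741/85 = 526 + 31/85 = 526.36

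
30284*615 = 18624660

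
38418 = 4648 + 33770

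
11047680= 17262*640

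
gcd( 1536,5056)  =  64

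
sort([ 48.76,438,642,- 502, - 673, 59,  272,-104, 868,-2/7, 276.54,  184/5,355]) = [-673, - 502  , -104,- 2/7, 184/5, 48.76, 59,272, 276.54,355, 438,642, 868]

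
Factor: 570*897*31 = 15849990  =  2^1*3^2*5^1 * 13^1*19^1*23^1*31^1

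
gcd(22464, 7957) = 1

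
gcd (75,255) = 15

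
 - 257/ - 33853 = 257/33853=0.01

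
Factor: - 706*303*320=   -  2^7*3^1*5^1*101^1*353^1 = - 68453760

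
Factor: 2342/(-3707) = -2^1*11^( - 1 )*337^( - 1)*1171^1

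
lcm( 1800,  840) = 12600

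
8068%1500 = 568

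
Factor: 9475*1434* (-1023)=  -13899654450   =  -2^1*3^2*5^2*11^1 * 31^1*239^1*379^1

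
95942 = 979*98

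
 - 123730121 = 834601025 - 958331146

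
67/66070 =67/66070= 0.00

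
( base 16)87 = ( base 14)99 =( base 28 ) 4N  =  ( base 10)135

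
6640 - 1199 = 5441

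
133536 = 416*321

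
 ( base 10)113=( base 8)161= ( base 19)5I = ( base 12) 95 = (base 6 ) 305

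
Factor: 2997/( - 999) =  -  3  =  - 3^1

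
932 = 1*932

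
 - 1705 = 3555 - 5260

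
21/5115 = 7/1705=0.00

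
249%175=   74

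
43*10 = 430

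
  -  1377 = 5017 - 6394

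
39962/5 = 7992 + 2/5 = 7992.40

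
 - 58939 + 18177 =-40762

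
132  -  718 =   -  586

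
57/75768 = 19/25256 = 0.00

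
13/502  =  13/502 = 0.03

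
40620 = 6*6770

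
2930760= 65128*45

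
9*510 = 4590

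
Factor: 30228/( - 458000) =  - 2^( - 2)*3^1*5^ ( - 3 )*11^1= - 33/500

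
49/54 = 49/54 =0.91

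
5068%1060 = 828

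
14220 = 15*948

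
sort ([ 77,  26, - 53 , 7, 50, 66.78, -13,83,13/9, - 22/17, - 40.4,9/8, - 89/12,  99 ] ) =[-53,  -  40.4,-13, - 89/12,- 22/17, 9/8 , 13/9,  7,26,  50, 66.78, 77,  83,  99]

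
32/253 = 32/253 = 0.13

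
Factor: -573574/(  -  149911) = 2^1*23^1*37^1 * 337^1*149911^( -1) 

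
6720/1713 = 3+527/571 =3.92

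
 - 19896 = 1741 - 21637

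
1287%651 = 636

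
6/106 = 3/53  =  0.06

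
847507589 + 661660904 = 1509168493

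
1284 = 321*4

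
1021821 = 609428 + 412393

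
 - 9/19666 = - 9/19666 = - 0.00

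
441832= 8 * 55229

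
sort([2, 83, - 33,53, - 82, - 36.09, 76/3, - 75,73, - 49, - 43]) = [ - 82, - 75, - 49, - 43, - 36.09, - 33, 2,76/3, 53,73, 83]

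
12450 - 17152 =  - 4702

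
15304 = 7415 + 7889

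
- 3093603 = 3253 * ( - 951)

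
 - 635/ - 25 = 127/5 = 25.40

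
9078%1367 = 876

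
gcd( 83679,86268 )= 3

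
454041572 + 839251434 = 1293293006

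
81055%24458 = 7681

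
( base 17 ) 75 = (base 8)174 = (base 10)124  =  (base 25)4O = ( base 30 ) 44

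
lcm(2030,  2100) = 60900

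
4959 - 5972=-1013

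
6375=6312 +63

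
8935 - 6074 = 2861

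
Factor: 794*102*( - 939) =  - 2^2 * 3^2*17^1 * 313^1*397^1 = -76047732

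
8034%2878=2278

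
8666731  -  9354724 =  -  687993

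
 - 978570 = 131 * ( - 7470 )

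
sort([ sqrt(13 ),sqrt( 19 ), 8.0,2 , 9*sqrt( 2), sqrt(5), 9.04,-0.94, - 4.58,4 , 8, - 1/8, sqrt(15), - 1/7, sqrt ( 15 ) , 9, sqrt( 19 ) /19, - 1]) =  [ - 4.58, - 1, - 0.94, - 1/7, - 1/8, sqrt( 19) /19,2,sqrt (5)  ,  sqrt (13),sqrt( 15),sqrt( 15),  4,  sqrt(19 ),8.0, 8,9, 9.04 , 9*sqrt(2 ) ] 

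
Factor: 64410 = 2^1*3^1*5^1*19^1*113^1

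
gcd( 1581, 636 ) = 3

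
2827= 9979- 7152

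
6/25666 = 3/12833 = 0.00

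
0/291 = 0= 0.00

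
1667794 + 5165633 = 6833427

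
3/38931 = 1/12977 = 0.00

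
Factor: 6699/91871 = 3^1*7^1 *11^1*13^(-1)*29^1*37^(-1)*191^( - 1 ) 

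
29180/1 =29180 = 29180.00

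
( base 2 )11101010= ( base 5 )1414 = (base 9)280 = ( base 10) 234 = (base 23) a4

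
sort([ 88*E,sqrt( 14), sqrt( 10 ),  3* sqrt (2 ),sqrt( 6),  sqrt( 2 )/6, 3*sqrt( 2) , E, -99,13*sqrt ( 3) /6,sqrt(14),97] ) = [ - 99,sqrt( 2) /6, sqrt ( 6 ),E,sqrt( 10),sqrt( 14),sqrt( 14), 13*sqrt( 3)/6,  3*sqrt( 2),3*sqrt( 2),97, 88*E ] 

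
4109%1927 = 255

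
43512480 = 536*81180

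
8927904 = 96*92999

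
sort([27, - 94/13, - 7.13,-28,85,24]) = [-28 , - 94/13, - 7.13, 24, 27, 85 ]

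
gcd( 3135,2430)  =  15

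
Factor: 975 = 3^1*5^2*13^1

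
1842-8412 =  - 6570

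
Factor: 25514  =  2^1*12757^1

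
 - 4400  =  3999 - 8399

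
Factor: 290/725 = 2^1*5^( - 1) = 2/5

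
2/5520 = 1/2760 = 0.00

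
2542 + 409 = 2951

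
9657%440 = 417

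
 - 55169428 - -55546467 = 377039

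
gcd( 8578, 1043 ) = 1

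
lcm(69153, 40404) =3595956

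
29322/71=29322/71= 412.99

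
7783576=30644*254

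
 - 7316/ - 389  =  18 + 314/389  =  18.81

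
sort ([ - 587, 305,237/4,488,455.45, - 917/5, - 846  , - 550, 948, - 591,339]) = [ - 846, - 591,-587, -550,  -  917/5 , 237/4,305,339 , 455.45 , 488,  948] 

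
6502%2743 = 1016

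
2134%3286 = 2134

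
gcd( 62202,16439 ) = 1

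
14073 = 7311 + 6762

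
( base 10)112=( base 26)48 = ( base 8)160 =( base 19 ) 5h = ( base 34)3A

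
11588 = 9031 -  - 2557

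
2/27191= 2/27191  =  0.00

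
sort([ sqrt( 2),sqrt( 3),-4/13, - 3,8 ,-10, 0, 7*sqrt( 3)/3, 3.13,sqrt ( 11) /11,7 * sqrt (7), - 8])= [ - 10,  -  8,-3, - 4/13,0, sqrt( 11 ) /11, sqrt ( 2 ), sqrt(3 ),3.13,7 * sqrt(3 )/3, 8, 7*sqrt ( 7) ] 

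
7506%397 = 360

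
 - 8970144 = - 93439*96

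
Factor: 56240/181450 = 2^3*5^( - 1 ) * 37^1 *191^( - 1)  =  296/955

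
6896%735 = 281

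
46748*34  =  1589432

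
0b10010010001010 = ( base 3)110211110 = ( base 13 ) 4347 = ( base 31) 9mn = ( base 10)9354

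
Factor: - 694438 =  - 2^1*331^1 * 1049^1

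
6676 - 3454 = 3222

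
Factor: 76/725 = 2^2*5^(- 2 )*19^1 * 29^( - 1)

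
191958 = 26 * 7383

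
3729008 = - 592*( - 6299)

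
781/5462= 781/5462 = 0.14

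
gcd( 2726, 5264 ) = 94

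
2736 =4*684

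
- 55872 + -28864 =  -84736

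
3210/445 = 7 + 19/89 = 7.21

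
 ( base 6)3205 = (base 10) 725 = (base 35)KP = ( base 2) 1011010101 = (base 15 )335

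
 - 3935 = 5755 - 9690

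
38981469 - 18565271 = 20416198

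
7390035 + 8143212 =15533247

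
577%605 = 577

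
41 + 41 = 82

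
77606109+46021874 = 123627983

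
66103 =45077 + 21026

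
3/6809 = 3/6809   =  0.00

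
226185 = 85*2661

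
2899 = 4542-1643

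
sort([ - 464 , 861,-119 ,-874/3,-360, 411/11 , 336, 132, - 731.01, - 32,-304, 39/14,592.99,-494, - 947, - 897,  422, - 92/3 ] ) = [ - 947, - 897, - 731.01, - 494,-464,  -  360, - 304, - 874/3,-119, - 32,-92/3,39/14 , 411/11, 132,336,422,592.99,861]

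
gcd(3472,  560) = 112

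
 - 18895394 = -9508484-9386910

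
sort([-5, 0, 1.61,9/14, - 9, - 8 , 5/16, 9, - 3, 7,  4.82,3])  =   [ - 9, - 8, - 5, - 3, 0,5/16,9/14, 1.61, 3, 4.82, 7, 9] 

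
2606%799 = 209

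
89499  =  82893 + 6606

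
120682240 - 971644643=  -850962403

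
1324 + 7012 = 8336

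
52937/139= 380 + 117/139= 380.84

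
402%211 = 191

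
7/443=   7/443   =  0.02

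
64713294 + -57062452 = 7650842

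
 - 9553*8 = - 76424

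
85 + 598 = 683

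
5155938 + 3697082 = 8853020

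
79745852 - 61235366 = 18510486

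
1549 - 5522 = - 3973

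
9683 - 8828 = 855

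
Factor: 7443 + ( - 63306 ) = - 55863=- 3^3*2069^1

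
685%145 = 105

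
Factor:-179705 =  - 5^1*127^1*283^1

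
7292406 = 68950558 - 61658152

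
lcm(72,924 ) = 5544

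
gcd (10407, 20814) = 10407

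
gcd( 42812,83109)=1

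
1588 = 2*794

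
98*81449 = 7982002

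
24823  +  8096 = 32919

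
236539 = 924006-687467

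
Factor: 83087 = 19^1*4373^1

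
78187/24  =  3257  +  19/24 = 3257.79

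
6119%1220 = 19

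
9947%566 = 325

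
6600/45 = 440/3 =146.67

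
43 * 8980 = 386140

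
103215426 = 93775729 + 9439697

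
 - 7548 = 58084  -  65632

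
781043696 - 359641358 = 421402338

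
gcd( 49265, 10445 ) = 5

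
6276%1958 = 402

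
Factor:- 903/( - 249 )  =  301/83=7^1*43^1*83^( - 1) 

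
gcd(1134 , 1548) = 18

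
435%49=43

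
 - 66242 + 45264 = -20978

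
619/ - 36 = -18 + 29/36 = - 17.19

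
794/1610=397/805 = 0.49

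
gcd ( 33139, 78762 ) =1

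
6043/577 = 10 + 273/577 = 10.47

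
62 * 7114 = 441068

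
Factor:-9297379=- 7^1*13^1*71^1  *1439^1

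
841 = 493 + 348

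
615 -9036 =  - 8421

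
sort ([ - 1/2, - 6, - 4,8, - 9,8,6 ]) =[-9,  -  6,-4, - 1/2,6, 8,8]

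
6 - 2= 4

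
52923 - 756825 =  - 703902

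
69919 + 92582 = 162501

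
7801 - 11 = 7790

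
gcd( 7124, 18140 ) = 4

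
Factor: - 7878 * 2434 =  - 2^2*3^1*13^1*101^1*1217^1= - 19175052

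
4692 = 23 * 204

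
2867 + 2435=5302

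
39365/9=4373 + 8/9 = 4373.89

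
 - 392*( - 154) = 60368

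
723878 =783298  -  59420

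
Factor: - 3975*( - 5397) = 21453075 = 3^2 * 5^2*7^1 * 53^1*257^1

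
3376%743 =404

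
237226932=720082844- 482855912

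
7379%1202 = 167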